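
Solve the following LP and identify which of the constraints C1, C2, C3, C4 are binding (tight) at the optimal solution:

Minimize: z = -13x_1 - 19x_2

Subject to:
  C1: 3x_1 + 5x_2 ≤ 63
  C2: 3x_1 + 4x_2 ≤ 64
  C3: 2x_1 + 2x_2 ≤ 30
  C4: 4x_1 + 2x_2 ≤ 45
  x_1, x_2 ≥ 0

At x_1 = 6, x_2 = 9, compute slack b - a·x for each constraint:
  C1: 63 − 63 = 0  (binding)
  C2: 64 − 54 = 10  (slack)
  C3: 30 − 30 = 0  (binding)
  C4: 45 − 42 = 3  (slack)

Optimal: x_1 = 6, x_2 = 9
Binding: C1, C3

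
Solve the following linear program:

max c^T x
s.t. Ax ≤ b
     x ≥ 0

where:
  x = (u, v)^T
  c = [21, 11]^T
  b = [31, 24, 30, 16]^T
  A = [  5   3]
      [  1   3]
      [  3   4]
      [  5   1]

Evaluate the objective at each vertex of the feasible region:
  z(0, 0) = 0
  z(3.2, 0) = 67.2
  z(2, 6) = 108  ←
  z(0, 7.5) = 82.5
The maximum is at u = 2, v = 6.

u = 2, v = 6, z = 108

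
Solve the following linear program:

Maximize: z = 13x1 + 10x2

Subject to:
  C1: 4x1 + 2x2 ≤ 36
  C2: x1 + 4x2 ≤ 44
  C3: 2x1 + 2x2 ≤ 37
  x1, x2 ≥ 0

Evaluate the objective at each vertex of the feasible region:
  z(0, 0) = 0
  z(9, 0) = 117
  z(4, 10) = 152  ←
  z(0, 11) = 110
The maximum is at x1 = 4, x2 = 10.

x1 = 4, x2 = 10, z = 152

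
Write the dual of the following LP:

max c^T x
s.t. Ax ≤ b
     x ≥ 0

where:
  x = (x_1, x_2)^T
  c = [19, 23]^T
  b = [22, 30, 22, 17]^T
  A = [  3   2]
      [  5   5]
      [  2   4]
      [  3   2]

Primal max cᵀx s.t. Ax ≤ b, x ≥ 0  →  Dual min bᵀy s.t. Aᵀy ≥ c, y ≥ 0.

Minimize: z = 22y1 + 30y2 + 22y3 + 17y4

Subject to:
  3y1 + 5y2 + 2y3 + 3y4 ≥ 19
  2y1 + 5y2 + 4y3 + 2y4 ≥ 23
  y1, y2, y3, y4 ≥ 0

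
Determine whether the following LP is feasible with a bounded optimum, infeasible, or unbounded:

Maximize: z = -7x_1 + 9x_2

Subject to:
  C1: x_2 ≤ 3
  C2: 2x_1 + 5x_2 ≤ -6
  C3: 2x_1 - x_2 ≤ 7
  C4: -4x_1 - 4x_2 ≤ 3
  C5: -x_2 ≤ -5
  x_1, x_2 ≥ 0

Infeasible (no feasible solution exists)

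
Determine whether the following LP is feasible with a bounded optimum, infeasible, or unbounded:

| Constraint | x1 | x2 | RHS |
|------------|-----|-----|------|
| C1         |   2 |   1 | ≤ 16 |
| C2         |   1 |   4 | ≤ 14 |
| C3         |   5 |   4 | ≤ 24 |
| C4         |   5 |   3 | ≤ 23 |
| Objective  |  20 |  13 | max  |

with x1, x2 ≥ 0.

Feasible with a bounded optimal solution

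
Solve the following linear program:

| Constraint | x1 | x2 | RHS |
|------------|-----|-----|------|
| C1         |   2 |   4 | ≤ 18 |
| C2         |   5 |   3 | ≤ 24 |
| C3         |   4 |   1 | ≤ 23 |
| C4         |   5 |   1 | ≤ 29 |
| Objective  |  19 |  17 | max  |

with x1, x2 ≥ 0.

Evaluate the objective at each vertex of the feasible region:
  z(0, 0) = 0
  z(4.8, 0) = 91.2
  z(3, 3) = 108  ←
  z(0, 4.5) = 76.5
The maximum is at x1 = 3, x2 = 3.

x1 = 3, x2 = 3, z = 108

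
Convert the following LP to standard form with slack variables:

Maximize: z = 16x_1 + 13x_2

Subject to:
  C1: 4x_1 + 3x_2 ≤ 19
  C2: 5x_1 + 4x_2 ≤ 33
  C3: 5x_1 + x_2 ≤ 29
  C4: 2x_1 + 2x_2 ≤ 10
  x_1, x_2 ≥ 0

max z = 16x_1 + 13x_2

s.t.
  4x_1 + 3x_2 + s1 = 19
  5x_1 + 4x_2 + s2 = 33
  5x_1 + x_2 + s3 = 29
  2x_1 + 2x_2 + s4 = 10
  x_1, x_2, s1, s2, s3, s4 ≥ 0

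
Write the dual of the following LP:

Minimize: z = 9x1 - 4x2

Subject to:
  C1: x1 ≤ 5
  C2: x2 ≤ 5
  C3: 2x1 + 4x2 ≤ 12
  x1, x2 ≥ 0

Primal min cᵀx s.t. Ax ≤ b, x ≥ 0  →  Dual max −bᵀy s.t. Aᵀy ≥ −c, y ≥ 0.

Maximize: z = -5y1 - 5y2 - 12y3

Subject to:
  y1 + 2y3 ≥ -9
  y2 + 4y3 ≥ 4
  y1, y2, y3 ≥ 0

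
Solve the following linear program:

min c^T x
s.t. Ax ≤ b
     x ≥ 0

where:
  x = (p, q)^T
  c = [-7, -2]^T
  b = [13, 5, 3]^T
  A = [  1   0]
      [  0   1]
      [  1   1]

Evaluate the objective at each vertex of the feasible region:
  z(0, 0) = 0
  z(3, 0) = -21  ←
  z(0, 3) = -6
The minimum is at p = 3, q = 0.

p = 3, q = 0, z = -21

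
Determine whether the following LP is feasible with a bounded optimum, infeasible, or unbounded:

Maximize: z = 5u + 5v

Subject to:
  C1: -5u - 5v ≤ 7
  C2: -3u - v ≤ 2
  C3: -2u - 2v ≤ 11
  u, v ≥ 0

Unbounded (objective can increase without bound)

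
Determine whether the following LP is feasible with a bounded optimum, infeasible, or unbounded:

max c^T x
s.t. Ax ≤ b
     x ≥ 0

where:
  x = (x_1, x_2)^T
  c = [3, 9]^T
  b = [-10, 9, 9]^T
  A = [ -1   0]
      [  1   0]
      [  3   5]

Infeasible (no feasible solution exists)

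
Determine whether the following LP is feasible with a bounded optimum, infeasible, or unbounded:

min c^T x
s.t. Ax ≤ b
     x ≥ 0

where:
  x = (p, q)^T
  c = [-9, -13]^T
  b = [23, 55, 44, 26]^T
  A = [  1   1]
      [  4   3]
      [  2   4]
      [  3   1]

Feasible with a bounded optimal solution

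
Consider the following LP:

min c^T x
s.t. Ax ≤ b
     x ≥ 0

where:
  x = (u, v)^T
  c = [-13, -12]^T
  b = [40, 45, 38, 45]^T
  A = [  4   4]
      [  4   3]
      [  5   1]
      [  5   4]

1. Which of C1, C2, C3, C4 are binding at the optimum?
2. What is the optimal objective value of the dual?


1. C1, C4
2. -125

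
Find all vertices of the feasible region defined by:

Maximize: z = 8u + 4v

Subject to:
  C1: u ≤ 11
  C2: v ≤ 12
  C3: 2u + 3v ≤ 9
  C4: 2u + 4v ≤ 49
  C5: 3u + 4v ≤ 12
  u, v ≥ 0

(0, 0), (4, 0), (0, 3)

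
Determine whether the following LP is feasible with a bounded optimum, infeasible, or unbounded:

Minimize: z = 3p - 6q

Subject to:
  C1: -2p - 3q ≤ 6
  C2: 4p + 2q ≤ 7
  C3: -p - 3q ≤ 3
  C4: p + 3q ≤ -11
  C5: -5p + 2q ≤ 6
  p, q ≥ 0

Infeasible (no feasible solution exists)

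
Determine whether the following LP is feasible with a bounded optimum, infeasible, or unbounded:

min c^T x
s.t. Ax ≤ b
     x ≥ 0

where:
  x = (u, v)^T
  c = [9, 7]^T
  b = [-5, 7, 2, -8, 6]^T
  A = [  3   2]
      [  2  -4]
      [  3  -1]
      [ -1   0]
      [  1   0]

Infeasible (no feasible solution exists)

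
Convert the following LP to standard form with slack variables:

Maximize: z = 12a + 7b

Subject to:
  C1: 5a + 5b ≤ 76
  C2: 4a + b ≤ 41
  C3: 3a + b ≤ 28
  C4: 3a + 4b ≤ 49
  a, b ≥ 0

max z = 12a + 7b

s.t.
  5a + 5b + s1 = 76
  4a + b + s2 = 41
  3a + b + s3 = 28
  3a + 4b + s4 = 49
  a, b, s1, s2, s3, s4 ≥ 0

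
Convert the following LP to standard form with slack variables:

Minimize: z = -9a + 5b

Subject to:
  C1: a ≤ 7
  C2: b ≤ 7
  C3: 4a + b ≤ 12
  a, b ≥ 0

min z = -9a + 5b

s.t.
  a + s1 = 7
  b + s2 = 7
  4a + b + s3 = 12
  a, b, s1, s2, s3 ≥ 0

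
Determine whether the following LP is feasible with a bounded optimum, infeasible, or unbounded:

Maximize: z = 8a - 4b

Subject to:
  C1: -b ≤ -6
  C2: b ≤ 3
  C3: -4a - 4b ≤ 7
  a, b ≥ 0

Infeasible (no feasible solution exists)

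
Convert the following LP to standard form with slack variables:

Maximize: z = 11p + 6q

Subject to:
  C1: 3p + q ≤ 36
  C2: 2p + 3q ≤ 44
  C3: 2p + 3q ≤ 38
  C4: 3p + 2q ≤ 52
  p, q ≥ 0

max z = 11p + 6q

s.t.
  3p + q + s1 = 36
  2p + 3q + s2 = 44
  2p + 3q + s3 = 38
  3p + 2q + s4 = 52
  p, q, s1, s2, s3, s4 ≥ 0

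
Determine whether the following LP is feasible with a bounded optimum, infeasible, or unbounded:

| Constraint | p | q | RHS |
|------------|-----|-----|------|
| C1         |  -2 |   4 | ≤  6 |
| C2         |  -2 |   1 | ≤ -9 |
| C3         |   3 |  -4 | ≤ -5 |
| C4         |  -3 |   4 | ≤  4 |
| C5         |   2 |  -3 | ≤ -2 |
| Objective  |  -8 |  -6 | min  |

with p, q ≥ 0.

Infeasible (no feasible solution exists)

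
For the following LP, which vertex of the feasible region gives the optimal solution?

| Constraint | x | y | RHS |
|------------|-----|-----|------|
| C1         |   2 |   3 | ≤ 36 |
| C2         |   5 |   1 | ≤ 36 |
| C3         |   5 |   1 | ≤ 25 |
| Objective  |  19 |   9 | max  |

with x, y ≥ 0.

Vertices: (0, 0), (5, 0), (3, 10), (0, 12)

Evaluate the objective at each vertex of the feasible region:
  z(0, 0) = 0
  z(5, 0) = 95
  z(3, 10) = 147  ←
  z(0, 12) = 108
The maximum is at x = 3, y = 10.

(3, 10)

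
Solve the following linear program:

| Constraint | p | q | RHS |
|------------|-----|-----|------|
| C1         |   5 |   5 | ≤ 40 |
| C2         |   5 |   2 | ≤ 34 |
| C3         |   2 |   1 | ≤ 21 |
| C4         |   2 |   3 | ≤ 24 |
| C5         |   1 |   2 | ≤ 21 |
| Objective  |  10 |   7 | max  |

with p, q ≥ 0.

Evaluate the objective at each vertex of the feasible region:
  z(0, 0) = 0
  z(6.8, 0) = 68
  z(6, 2) = 74  ←
  z(0, 8) = 56
The maximum is at p = 6, q = 2.

p = 6, q = 2, z = 74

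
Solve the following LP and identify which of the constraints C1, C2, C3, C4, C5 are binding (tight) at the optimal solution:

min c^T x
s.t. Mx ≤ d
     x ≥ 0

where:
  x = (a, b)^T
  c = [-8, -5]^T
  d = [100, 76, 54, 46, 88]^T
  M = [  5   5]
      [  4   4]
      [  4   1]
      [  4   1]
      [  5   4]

At a = 9, b = 10, compute slack b - a·x for each constraint:
  C1: 100 − 95 = 5  (slack)
  C2: 76 − 76 = 0  (binding)
  C3: 54 − 46 = 8  (slack)
  C4: 46 − 46 = 0  (binding)
  C5: 88 − 85 = 3  (slack)

Optimal: a = 9, b = 10
Binding: C2, C4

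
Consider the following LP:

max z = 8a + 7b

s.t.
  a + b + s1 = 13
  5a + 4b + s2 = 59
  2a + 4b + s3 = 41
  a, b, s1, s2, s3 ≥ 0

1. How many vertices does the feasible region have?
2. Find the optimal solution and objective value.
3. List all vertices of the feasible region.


1. 5
2. a = 7, b = 6, z = 98
3. (0, 0), (11.8, 0), (7, 6), (5.5, 7.5), (0, 10.25)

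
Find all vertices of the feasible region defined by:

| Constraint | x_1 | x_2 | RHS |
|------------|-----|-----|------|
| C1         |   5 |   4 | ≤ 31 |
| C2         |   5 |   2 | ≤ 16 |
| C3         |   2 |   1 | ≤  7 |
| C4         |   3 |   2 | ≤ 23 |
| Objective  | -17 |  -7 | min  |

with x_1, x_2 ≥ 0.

(0, 0), (3.2, 0), (2, 3), (0, 7)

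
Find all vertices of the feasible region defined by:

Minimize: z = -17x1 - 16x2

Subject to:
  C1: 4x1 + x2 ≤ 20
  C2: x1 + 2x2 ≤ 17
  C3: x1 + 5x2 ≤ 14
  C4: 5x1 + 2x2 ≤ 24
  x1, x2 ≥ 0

(0, 0), (4.8, 0), (4, 2), (0, 2.8)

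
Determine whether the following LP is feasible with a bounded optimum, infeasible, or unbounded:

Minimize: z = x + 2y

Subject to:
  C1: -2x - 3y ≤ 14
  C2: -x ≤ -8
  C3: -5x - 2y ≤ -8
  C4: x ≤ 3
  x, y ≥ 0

Infeasible (no feasible solution exists)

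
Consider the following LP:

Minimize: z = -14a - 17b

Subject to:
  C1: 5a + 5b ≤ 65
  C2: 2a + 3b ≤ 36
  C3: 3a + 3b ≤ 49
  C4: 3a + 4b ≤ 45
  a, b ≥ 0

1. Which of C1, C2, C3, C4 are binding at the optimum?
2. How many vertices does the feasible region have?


1. C1, C4
2. 4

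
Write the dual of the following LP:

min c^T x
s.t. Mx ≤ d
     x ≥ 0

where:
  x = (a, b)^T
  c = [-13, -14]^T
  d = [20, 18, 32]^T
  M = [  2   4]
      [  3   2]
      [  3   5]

Primal min cᵀx s.t. Ax ≤ b, x ≥ 0  →  Dual max −bᵀy s.t. Aᵀy ≥ −c, y ≥ 0.

Maximize: z = -20y1 - 18y2 - 32y3

Subject to:
  2y1 + 3y2 + 3y3 ≥ 13
  4y1 + 2y2 + 5y3 ≥ 14
  y1, y2, y3 ≥ 0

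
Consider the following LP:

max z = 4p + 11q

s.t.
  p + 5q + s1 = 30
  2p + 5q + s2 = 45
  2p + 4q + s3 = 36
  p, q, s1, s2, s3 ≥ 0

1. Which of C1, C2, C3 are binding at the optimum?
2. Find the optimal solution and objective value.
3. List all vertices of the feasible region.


1. C1, C3
2. p = 10, q = 4, z = 84
3. (0, 0), (18, 0), (10, 4), (0, 6)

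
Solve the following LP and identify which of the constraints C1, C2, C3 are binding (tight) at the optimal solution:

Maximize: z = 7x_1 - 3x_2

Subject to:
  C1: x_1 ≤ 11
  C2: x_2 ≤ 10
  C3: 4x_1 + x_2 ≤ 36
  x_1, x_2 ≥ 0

At x_1 = 9, x_2 = 0, compute slack b - a·x for each constraint:
  C1: 11 − 9 = 2  (slack)
  C2: 10 − 0 = 10  (slack)
  C3: 36 − 36 = 0  (binding)

Optimal: x_1 = 9, x_2 = 0
Binding: C3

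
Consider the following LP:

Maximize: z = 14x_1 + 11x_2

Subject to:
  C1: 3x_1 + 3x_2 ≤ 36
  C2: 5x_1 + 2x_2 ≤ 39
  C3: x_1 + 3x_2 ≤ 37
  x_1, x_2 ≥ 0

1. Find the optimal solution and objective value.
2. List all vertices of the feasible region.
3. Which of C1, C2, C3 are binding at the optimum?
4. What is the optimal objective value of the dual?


1. x_1 = 5, x_2 = 7, z = 147
2. (0, 0), (7.8, 0), (5, 7), (0, 12)
3. C1, C2
4. 147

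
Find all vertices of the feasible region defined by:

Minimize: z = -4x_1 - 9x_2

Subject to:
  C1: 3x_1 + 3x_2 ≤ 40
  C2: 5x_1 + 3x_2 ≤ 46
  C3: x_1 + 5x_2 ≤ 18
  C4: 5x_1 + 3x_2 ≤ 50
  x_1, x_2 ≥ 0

(0, 0), (9.2, 0), (8, 2), (0, 3.6)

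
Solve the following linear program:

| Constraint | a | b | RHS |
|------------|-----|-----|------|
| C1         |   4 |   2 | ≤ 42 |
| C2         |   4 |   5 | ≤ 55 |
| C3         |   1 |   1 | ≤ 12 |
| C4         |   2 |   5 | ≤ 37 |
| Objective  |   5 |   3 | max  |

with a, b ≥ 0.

Evaluate the objective at each vertex of the feasible region:
  z(0, 0) = 0
  z(10.5, 0) = 52.5
  z(9, 3) = 54  ←
  z(7.667, 4.333) = 51.33
  z(0, 7.4) = 22.2
The maximum is at a = 9, b = 3.

a = 9, b = 3, z = 54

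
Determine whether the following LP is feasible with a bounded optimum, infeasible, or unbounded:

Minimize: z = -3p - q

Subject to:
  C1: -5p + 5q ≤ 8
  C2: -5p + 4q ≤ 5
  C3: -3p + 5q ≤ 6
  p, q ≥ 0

Unbounded (objective can decrease without bound)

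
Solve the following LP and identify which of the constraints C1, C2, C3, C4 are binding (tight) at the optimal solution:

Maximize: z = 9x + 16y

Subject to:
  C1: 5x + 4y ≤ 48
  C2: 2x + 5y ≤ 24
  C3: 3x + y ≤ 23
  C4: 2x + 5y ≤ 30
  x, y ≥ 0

At x = 7, y = 2, compute slack b - a·x for each constraint:
  C1: 48 − 43 = 5  (slack)
  C2: 24 − 24 = 0  (binding)
  C3: 23 − 23 = 0  (binding)
  C4: 30 − 24 = 6  (slack)

Optimal: x = 7, y = 2
Binding: C2, C3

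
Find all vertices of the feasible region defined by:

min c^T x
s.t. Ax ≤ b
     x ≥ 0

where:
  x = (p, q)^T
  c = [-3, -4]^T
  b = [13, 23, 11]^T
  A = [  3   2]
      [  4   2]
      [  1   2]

(0, 0), (4.333, 0), (1, 5), (0, 5.5)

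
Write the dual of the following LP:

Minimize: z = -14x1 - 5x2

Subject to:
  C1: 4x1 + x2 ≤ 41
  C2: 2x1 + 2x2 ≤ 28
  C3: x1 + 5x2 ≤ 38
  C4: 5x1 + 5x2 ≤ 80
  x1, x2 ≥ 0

Primal min cᵀx s.t. Ax ≤ b, x ≥ 0  →  Dual max −bᵀy s.t. Aᵀy ≥ −c, y ≥ 0.

Maximize: z = -41y1 - 28y2 - 38y3 - 80y4

Subject to:
  4y1 + 2y2 + y3 + 5y4 ≥ 14
  y1 + 2y2 + 5y3 + 5y4 ≥ 5
  y1, y2, y3, y4 ≥ 0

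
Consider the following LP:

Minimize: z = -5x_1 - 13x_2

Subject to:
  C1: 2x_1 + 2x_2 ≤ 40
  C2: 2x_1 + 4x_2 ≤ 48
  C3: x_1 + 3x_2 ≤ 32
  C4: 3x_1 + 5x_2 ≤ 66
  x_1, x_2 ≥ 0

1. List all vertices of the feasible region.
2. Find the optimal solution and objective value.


1. (0, 0), (20, 0), (17, 3), (12, 6), (8, 8), (0, 10.67)
2. x_1 = 8, x_2 = 8, z = -144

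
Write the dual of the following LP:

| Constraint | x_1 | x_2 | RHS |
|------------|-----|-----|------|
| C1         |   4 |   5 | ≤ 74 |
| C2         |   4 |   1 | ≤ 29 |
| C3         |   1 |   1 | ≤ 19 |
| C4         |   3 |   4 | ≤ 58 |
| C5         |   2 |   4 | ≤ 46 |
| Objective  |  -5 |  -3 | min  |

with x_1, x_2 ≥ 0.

Primal min cᵀx s.t. Ax ≤ b, x ≥ 0  →  Dual max −bᵀy s.t. Aᵀy ≥ −c, y ≥ 0.

Maximize: z = -74y1 - 29y2 - 19y3 - 58y4 - 46y5

Subject to:
  4y1 + 4y2 + y3 + 3y4 + 2y5 ≥ 5
  5y1 + y2 + y3 + 4y4 + 4y5 ≥ 3
  y1, y2, y3, y4, y5 ≥ 0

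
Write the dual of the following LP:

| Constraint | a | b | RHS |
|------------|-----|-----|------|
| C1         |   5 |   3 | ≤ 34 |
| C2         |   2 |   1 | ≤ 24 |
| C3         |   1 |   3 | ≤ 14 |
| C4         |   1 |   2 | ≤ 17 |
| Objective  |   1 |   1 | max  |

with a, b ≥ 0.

Primal max cᵀx s.t. Ax ≤ b, x ≥ 0  →  Dual min bᵀy s.t. Aᵀy ≥ c, y ≥ 0.

Minimize: z = 34y1 + 24y2 + 14y3 + 17y4

Subject to:
  5y1 + 2y2 + y3 + y4 ≥ 1
  3y1 + y2 + 3y3 + 2y4 ≥ 1
  y1, y2, y3, y4 ≥ 0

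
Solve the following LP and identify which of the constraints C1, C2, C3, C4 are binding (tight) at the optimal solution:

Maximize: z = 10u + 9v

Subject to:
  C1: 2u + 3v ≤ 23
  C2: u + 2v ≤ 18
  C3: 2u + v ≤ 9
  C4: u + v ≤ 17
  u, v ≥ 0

At u = 1, v = 7, compute slack b - a·x for each constraint:
  C1: 23 − 23 = 0  (binding)
  C2: 18 − 15 = 3  (slack)
  C3: 9 − 9 = 0  (binding)
  C4: 17 − 8 = 9  (slack)

Optimal: u = 1, v = 7
Binding: C1, C3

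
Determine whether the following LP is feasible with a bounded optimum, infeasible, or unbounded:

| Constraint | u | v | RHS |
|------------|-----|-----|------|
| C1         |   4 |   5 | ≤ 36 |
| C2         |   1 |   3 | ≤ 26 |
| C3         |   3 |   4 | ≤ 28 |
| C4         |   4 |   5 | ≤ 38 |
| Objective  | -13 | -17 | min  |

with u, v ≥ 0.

Feasible with a bounded optimal solution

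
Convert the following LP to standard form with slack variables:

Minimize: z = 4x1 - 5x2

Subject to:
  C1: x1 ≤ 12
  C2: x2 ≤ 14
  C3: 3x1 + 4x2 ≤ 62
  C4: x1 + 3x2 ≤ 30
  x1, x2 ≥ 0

min z = 4x1 - 5x2

s.t.
  x1 + s1 = 12
  x2 + s2 = 14
  3x1 + 4x2 + s3 = 62
  x1 + 3x2 + s4 = 30
  x1, x2, s1, s2, s3, s4 ≥ 0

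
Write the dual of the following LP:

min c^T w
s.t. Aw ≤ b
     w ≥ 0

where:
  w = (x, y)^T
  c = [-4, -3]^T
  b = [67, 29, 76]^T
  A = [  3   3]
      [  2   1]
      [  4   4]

Primal min cᵀx s.t. Ax ≤ b, x ≥ 0  →  Dual max −bᵀy s.t. Aᵀy ≥ −c, y ≥ 0.

Maximize: z = -67y1 - 29y2 - 76y3

Subject to:
  3y1 + 2y2 + 4y3 ≥ 4
  3y1 + y2 + 4y3 ≥ 3
  y1, y2, y3 ≥ 0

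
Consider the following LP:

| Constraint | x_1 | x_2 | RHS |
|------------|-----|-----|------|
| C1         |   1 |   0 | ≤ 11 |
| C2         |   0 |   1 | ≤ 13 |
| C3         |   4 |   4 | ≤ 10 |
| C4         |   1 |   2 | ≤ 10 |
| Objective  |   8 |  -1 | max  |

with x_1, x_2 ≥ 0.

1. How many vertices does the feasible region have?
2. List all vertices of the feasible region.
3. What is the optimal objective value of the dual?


1. 3
2. (0, 0), (2.5, 0), (0, 2.5)
3. 20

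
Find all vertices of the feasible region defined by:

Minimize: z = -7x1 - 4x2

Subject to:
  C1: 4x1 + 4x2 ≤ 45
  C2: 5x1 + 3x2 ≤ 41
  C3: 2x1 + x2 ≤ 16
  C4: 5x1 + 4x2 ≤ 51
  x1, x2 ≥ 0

(0, 0), (8, 0), (7, 2), (3.625, 7.625), (0, 11.25)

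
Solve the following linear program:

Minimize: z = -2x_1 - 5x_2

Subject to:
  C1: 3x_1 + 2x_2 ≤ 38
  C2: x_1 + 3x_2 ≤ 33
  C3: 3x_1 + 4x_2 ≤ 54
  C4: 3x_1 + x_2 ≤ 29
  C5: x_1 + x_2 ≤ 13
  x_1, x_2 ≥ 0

Evaluate the objective at each vertex of the feasible region:
  z(0, 0) = 0
  z(9.667, 0) = -19.33
  z(8, 5) = -41
  z(3, 10) = -56  ←
  z(0, 11) = -55
The minimum is at x_1 = 3, x_2 = 10.

x_1 = 3, x_2 = 10, z = -56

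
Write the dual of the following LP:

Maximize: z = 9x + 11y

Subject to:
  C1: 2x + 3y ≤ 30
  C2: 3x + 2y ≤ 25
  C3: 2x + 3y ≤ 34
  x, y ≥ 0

Primal max cᵀx s.t. Ax ≤ b, x ≥ 0  →  Dual min bᵀy s.t. Aᵀy ≥ c, y ≥ 0.

Minimize: z = 30y1 + 25y2 + 34y3

Subject to:
  2y1 + 3y2 + 2y3 ≥ 9
  3y1 + 2y2 + 3y3 ≥ 11
  y1, y2, y3 ≥ 0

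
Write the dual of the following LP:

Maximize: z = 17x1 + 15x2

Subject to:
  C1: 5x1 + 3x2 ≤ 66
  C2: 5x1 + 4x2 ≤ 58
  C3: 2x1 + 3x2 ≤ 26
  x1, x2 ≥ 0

Primal max cᵀx s.t. Ax ≤ b, x ≥ 0  →  Dual min bᵀy s.t. Aᵀy ≥ c, y ≥ 0.

Minimize: z = 66y1 + 58y2 + 26y3

Subject to:
  5y1 + 5y2 + 2y3 ≥ 17
  3y1 + 4y2 + 3y3 ≥ 15
  y1, y2, y3 ≥ 0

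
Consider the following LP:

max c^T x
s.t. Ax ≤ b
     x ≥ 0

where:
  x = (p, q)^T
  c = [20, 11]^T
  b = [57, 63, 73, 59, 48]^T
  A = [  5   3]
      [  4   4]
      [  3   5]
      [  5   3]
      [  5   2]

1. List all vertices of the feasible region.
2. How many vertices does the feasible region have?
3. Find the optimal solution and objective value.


1. (0, 0), (9.6, 0), (6, 9), (4.875, 10.88), (2.875, 12.88), (0, 14.6)
2. 6
3. p = 6, q = 9, z = 219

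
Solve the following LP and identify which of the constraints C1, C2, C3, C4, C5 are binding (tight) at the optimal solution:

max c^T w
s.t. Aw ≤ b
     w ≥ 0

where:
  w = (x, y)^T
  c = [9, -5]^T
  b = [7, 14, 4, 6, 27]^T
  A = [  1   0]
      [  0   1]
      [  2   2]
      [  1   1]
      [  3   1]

At x = 2, y = 0, compute slack b - a·x for each constraint:
  C1: 7 − 2 = 5  (slack)
  C2: 14 − 0 = 14  (slack)
  C3: 4 − 4 = 0  (binding)
  C4: 6 − 2 = 4  (slack)
  C5: 27 − 6 = 21  (slack)

Optimal: x = 2, y = 0
Binding: C3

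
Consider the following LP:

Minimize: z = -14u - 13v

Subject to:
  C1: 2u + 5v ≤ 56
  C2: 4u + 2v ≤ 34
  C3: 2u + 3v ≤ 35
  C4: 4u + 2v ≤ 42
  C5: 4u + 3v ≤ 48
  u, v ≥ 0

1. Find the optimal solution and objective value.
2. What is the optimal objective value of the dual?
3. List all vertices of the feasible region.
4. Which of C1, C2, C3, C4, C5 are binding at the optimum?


1. u = 4, v = 9, z = -173
2. -173
3. (0, 0), (8.5, 0), (4, 9), (1.75, 10.5), (0, 11.2)
4. C2, C3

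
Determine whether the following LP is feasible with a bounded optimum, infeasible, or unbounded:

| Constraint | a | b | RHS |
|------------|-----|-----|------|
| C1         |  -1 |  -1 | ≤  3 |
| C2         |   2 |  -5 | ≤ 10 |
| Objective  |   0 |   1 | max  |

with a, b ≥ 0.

Unbounded (objective can increase without bound)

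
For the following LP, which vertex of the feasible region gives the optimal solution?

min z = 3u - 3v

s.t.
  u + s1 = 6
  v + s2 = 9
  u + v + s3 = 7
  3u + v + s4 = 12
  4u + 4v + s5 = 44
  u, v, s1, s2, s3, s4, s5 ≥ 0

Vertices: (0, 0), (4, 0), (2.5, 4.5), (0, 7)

Evaluate the objective at each vertex of the feasible region:
  z(0, 0) = 0
  z(4, 0) = 12
  z(2.5, 4.5) = -6
  z(0, 7) = -21  ←
The minimum is at u = 0, v = 7.

(0, 7)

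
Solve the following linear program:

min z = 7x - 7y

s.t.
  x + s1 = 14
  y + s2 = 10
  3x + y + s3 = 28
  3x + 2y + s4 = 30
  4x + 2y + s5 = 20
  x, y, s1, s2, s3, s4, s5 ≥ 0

Evaluate the objective at each vertex of the feasible region:
  z(0, 0) = 0
  z(5, 0) = 35
  z(0, 10) = -70  ←
The minimum is at x = 0, y = 10.

x = 0, y = 10, z = -70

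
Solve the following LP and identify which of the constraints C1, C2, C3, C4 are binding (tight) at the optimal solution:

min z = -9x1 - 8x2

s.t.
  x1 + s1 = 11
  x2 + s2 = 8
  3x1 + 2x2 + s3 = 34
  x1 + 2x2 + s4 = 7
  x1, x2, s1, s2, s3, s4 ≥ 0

At x1 = 7, x2 = 0, compute slack b - a·x for each constraint:
  C1: 11 − 7 = 4  (slack)
  C2: 8 − 0 = 8  (slack)
  C3: 34 − 21 = 13  (slack)
  C4: 7 − 7 = 0  (binding)

Optimal: x1 = 7, x2 = 0
Binding: C4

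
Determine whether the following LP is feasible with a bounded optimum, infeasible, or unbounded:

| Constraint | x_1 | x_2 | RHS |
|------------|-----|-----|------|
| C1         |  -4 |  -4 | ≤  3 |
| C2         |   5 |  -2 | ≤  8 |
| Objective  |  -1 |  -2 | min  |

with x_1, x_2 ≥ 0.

Unbounded (objective can decrease without bound)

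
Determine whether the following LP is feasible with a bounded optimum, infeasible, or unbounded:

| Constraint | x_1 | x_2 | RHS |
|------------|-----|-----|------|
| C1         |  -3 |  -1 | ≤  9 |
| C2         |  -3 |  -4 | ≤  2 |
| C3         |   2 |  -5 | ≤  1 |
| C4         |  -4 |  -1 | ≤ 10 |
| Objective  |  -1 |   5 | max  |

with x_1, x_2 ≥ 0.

Unbounded (objective can increase without bound)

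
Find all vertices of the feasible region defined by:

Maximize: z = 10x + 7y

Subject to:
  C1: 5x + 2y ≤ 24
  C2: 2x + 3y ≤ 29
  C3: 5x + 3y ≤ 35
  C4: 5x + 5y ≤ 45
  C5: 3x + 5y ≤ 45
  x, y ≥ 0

(0, 0), (4.8, 0), (2, 7), (0, 9)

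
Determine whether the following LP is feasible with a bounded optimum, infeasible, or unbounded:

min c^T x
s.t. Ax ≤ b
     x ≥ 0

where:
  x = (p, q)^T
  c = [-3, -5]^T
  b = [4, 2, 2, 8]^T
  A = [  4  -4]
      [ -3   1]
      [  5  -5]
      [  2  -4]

Unbounded (objective can decrease without bound)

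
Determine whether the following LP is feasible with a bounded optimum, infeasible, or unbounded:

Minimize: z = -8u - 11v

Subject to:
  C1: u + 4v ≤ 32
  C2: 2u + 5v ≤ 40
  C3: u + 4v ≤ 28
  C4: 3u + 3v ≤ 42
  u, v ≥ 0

Feasible with a bounded optimal solution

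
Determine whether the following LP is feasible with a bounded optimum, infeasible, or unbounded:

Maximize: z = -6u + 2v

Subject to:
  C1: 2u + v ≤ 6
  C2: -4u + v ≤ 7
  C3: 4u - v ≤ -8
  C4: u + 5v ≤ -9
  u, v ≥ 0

Infeasible (no feasible solution exists)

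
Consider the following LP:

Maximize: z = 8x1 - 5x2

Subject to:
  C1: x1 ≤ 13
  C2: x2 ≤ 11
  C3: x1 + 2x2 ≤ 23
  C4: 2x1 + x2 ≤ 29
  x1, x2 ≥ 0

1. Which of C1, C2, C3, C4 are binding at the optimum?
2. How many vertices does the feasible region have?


1. C1
2. 6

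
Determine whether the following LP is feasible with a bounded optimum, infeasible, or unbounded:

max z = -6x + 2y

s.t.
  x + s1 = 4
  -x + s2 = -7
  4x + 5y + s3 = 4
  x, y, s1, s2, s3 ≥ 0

Infeasible (no feasible solution exists)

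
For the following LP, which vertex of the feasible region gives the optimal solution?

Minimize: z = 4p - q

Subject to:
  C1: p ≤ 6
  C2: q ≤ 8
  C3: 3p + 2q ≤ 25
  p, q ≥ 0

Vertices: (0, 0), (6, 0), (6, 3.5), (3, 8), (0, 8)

Evaluate the objective at each vertex of the feasible region:
  z(0, 0) = 0
  z(6, 0) = 24
  z(6, 3.5) = 20.5
  z(3, 8) = 4
  z(0, 8) = -8  ←
The minimum is at p = 0, q = 8.

(0, 8)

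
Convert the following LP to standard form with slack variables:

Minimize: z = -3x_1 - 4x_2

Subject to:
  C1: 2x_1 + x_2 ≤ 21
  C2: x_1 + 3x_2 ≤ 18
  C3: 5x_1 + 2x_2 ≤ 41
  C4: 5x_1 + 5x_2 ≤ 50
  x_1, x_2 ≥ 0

min z = -3x_1 - 4x_2

s.t.
  2x_1 + x_2 + s1 = 21
  x_1 + 3x_2 + s2 = 18
  5x_1 + 2x_2 + s3 = 41
  5x_1 + 5x_2 + s4 = 50
  x_1, x_2, s1, s2, s3, s4 ≥ 0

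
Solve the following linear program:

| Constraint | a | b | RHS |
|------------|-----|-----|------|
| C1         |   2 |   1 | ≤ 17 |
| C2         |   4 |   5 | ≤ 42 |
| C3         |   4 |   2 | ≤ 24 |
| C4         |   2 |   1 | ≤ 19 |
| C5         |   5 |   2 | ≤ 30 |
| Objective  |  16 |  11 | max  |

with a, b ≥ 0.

Evaluate the objective at each vertex of the feasible region:
  z(0, 0) = 0
  z(6, 0) = 96
  z(3, 6) = 114  ←
  z(0, 8.4) = 92.4
The maximum is at a = 3, b = 6.

a = 3, b = 6, z = 114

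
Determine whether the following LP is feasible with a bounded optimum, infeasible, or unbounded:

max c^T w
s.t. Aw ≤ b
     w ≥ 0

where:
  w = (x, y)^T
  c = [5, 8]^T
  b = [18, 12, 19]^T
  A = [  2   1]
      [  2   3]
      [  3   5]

Feasible with a bounded optimal solution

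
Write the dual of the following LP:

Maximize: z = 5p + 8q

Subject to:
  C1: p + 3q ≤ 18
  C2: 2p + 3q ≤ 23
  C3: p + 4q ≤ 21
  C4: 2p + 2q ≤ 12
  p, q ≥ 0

Primal max cᵀx s.t. Ax ≤ b, x ≥ 0  →  Dual min bᵀy s.t. Aᵀy ≥ c, y ≥ 0.

Minimize: z = 18y1 + 23y2 + 21y3 + 12y4

Subject to:
  y1 + 2y2 + y3 + 2y4 ≥ 5
  3y1 + 3y2 + 4y3 + 2y4 ≥ 8
  y1, y2, y3, y4 ≥ 0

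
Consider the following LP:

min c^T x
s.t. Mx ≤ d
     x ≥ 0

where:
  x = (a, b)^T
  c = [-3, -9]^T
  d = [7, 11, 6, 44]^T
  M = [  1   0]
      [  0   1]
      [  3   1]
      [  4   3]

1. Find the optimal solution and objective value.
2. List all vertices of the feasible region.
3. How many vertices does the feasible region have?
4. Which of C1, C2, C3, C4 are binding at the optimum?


1. a = 0, b = 6, z = -54
2. (0, 0), (2, 0), (0, 6)
3. 3
4. C3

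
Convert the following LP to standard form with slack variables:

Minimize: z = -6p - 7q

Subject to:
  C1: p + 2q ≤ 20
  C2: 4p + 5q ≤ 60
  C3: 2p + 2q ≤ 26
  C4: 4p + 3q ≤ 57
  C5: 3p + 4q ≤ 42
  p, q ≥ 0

min z = -6p - 7q

s.t.
  p + 2q + s1 = 20
  4p + 5q + s2 = 60
  2p + 2q + s3 = 26
  4p + 3q + s4 = 57
  3p + 4q + s5 = 42
  p, q, s1, s2, s3, s4, s5 ≥ 0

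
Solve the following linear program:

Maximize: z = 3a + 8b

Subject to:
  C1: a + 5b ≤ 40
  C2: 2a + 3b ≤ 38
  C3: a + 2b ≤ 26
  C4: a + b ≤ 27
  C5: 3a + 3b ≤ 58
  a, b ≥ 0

Evaluate the objective at each vertex of the feasible region:
  z(0, 0) = 0
  z(19, 0) = 57
  z(10, 6) = 78  ←
  z(0, 8) = 64
The maximum is at a = 10, b = 6.

a = 10, b = 6, z = 78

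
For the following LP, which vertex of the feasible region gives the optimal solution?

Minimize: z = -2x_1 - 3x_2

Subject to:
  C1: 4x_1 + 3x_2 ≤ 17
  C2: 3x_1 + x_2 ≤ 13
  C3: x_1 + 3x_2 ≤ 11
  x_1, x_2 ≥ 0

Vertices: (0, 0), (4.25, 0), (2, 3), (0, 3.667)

Evaluate the objective at each vertex of the feasible region:
  z(0, 0) = 0
  z(4.25, 0) = -8.5
  z(2, 3) = -13  ←
  z(0, 3.667) = -11
The minimum is at x_1 = 2, x_2 = 3.

(2, 3)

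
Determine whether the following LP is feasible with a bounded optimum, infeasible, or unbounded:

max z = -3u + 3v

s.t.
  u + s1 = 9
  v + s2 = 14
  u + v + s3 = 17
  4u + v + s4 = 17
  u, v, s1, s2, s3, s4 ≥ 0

Feasible with a bounded optimal solution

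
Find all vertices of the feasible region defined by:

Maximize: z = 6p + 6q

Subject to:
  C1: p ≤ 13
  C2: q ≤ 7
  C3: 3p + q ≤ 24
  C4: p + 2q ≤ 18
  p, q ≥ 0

(0, 0), (8, 0), (6, 6), (4, 7), (0, 7)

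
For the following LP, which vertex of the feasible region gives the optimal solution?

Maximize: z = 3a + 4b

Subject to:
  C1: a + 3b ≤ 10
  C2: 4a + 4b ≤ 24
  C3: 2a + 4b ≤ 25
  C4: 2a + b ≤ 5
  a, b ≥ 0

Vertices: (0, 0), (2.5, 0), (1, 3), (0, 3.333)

Evaluate the objective at each vertex of the feasible region:
  z(0, 0) = 0
  z(2.5, 0) = 7.5
  z(1, 3) = 15  ←
  z(0, 3.333) = 13.33
The maximum is at a = 1, b = 3.

(1, 3)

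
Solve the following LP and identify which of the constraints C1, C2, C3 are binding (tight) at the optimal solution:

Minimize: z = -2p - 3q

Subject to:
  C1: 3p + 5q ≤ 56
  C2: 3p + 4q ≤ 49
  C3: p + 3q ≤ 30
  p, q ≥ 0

At p = 7, q = 7, compute slack b - a·x for each constraint:
  C1: 56 − 56 = 0  (binding)
  C2: 49 − 49 = 0  (binding)
  C3: 30 − 28 = 2  (slack)

Optimal: p = 7, q = 7
Binding: C1, C2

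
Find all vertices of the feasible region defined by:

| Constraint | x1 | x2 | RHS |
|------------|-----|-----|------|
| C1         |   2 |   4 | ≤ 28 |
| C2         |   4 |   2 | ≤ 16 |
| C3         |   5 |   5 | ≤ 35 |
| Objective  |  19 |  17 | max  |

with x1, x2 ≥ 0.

(0, 0), (4, 0), (1, 6), (0, 7)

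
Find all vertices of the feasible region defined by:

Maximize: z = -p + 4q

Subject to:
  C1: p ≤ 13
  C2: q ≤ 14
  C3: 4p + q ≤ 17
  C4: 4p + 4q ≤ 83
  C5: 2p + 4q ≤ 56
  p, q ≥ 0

(0, 0), (4.25, 0), (0.8571, 13.57), (0, 14)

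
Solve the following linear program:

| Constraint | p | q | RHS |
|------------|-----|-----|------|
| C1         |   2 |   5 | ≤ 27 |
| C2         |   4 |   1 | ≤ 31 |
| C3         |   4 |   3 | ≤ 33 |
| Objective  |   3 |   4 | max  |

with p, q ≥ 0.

Evaluate the objective at each vertex of the feasible region:
  z(0, 0) = 0
  z(7.75, 0) = 23.25
  z(7.5, 1) = 26.5
  z(6, 3) = 30  ←
  z(0, 5.4) = 21.6
The maximum is at p = 6, q = 3.

p = 6, q = 3, z = 30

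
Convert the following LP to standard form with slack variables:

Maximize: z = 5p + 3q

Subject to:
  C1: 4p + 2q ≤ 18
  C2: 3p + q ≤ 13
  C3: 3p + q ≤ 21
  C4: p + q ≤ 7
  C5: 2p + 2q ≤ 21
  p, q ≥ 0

max z = 5p + 3q

s.t.
  4p + 2q + s1 = 18
  3p + q + s2 = 13
  3p + q + s3 = 21
  p + q + s4 = 7
  2p + 2q + s5 = 21
  p, q, s1, s2, s3, s4, s5 ≥ 0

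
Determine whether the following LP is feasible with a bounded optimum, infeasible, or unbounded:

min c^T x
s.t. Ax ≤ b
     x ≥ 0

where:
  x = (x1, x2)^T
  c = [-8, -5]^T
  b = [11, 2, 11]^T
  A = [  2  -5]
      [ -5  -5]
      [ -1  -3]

Unbounded (objective can decrease without bound)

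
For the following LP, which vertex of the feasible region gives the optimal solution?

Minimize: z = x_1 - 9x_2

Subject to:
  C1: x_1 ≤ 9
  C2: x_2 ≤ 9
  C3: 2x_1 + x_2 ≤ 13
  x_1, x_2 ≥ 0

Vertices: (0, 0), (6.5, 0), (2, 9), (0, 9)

Evaluate the objective at each vertex of the feasible region:
  z(0, 0) = 0
  z(6.5, 0) = 6.5
  z(2, 9) = -79
  z(0, 9) = -81  ←
The minimum is at x_1 = 0, x_2 = 9.

(0, 9)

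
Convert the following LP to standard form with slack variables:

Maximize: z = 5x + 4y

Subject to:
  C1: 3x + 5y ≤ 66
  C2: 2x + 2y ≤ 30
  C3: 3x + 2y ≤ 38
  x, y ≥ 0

max z = 5x + 4y

s.t.
  3x + 5y + s1 = 66
  2x + 2y + s2 = 30
  3x + 2y + s3 = 38
  x, y, s1, s2, s3 ≥ 0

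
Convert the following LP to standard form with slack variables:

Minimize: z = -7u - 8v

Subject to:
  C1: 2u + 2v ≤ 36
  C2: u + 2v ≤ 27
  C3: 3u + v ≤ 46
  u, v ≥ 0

min z = -7u - 8v

s.t.
  2u + 2v + s1 = 36
  u + 2v + s2 = 27
  3u + v + s3 = 46
  u, v, s1, s2, s3 ≥ 0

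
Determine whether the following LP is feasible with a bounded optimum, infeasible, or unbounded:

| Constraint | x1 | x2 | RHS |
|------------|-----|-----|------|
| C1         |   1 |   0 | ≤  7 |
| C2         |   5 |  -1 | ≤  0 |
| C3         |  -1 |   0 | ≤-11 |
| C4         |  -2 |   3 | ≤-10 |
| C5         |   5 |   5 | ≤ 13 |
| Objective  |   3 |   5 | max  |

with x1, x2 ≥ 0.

Infeasible (no feasible solution exists)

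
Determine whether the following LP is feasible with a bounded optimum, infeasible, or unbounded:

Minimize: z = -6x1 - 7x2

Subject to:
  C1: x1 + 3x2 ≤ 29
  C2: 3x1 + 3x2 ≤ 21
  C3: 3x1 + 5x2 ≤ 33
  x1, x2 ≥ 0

Feasible with a bounded optimal solution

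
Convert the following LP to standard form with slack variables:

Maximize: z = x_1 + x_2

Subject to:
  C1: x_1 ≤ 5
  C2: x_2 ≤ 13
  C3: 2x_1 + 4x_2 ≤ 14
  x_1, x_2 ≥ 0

max z = x_1 + x_2

s.t.
  x_1 + s1 = 5
  x_2 + s2 = 13
  2x_1 + 4x_2 + s3 = 14
  x_1, x_2, s1, s2, s3 ≥ 0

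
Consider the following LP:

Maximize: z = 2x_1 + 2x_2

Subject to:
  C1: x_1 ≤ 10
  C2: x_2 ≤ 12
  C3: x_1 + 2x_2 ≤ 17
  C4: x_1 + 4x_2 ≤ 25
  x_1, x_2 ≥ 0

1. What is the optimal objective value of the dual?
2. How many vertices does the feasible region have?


1. 27
2. 5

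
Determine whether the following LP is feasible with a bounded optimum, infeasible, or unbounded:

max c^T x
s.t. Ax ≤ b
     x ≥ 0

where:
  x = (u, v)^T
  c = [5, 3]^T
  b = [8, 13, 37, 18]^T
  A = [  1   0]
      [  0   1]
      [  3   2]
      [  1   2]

Feasible with a bounded optimal solution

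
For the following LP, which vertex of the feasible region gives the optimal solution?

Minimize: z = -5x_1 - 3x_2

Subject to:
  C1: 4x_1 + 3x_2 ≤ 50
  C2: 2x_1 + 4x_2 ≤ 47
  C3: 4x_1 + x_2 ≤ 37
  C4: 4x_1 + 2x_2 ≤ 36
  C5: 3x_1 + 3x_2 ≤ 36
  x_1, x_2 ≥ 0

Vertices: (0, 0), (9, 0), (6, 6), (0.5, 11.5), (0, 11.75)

Evaluate the objective at each vertex of the feasible region:
  z(0, 0) = 0
  z(9, 0) = -45
  z(6, 6) = -48  ←
  z(0.5, 11.5) = -37
  z(0, 11.75) = -35.25
The minimum is at x_1 = 6, x_2 = 6.

(6, 6)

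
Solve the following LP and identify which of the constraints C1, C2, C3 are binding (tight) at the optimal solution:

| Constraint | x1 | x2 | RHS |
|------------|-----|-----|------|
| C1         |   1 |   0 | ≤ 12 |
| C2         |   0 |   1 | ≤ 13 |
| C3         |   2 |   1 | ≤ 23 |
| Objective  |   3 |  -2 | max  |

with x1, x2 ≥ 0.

At x1 = 11.5, x2 = 0, compute slack b - a·x for each constraint:
  C1: 12 − 11.5 = 0.5  (slack)
  C2: 13 − 0 = 13  (slack)
  C3: 23 − 23 = 0  (binding)

Optimal: x1 = 11.5, x2 = 0
Binding: C3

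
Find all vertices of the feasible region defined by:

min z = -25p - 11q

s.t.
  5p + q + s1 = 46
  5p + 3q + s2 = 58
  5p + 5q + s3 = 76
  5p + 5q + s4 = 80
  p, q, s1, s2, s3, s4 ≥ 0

(0, 0), (9.2, 0), (8, 6), (6.2, 9), (0, 15.2)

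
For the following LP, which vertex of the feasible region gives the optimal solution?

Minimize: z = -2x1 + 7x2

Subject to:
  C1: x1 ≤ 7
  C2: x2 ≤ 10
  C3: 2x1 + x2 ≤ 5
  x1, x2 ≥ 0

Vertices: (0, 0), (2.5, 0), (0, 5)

Evaluate the objective at each vertex of the feasible region:
  z(0, 0) = 0
  z(2.5, 0) = -5  ←
  z(0, 5) = 35
The minimum is at x1 = 2.5, x2 = 0.

(2.5, 0)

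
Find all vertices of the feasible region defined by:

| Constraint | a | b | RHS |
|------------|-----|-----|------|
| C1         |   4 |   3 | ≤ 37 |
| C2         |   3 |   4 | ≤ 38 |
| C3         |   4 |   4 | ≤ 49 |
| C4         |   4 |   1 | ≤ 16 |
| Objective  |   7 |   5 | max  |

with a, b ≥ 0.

(0, 0), (4, 0), (2, 8), (0, 9.5)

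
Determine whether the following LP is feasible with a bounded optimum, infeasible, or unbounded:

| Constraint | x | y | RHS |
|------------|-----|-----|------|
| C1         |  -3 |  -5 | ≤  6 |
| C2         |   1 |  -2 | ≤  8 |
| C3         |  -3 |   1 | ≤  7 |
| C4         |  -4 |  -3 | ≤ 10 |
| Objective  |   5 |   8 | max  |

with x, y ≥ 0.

Unbounded (objective can increase without bound)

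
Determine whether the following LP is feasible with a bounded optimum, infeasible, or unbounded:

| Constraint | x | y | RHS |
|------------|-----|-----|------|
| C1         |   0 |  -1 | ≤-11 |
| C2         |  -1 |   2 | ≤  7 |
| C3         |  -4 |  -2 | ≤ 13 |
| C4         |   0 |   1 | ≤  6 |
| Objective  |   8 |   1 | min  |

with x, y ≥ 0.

Infeasible (no feasible solution exists)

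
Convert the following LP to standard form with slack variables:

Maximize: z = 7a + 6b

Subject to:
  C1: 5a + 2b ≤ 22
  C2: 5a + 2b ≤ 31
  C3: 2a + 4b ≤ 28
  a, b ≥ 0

max z = 7a + 6b

s.t.
  5a + 2b + s1 = 22
  5a + 2b + s2 = 31
  2a + 4b + s3 = 28
  a, b, s1, s2, s3 ≥ 0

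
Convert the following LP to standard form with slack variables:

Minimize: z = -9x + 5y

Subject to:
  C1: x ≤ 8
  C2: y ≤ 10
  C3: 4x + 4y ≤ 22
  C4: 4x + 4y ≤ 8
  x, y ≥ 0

min z = -9x + 5y

s.t.
  x + s1 = 8
  y + s2 = 10
  4x + 4y + s3 = 22
  4x + 4y + s4 = 8
  x, y, s1, s2, s3, s4 ≥ 0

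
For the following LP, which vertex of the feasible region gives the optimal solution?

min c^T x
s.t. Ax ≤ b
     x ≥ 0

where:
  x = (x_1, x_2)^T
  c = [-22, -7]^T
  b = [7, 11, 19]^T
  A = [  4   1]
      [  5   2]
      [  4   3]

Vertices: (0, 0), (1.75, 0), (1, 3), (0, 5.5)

Evaluate the objective at each vertex of the feasible region:
  z(0, 0) = 0
  z(1.75, 0) = -38.5
  z(1, 3) = -43  ←
  z(0, 5.5) = -38.5
The minimum is at x_1 = 1, x_2 = 3.

(1, 3)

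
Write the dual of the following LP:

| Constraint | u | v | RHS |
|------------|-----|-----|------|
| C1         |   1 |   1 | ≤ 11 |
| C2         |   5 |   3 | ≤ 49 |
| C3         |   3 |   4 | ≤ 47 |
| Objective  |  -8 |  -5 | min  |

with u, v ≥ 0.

Primal min cᵀx s.t. Ax ≤ b, x ≥ 0  →  Dual max −bᵀy s.t. Aᵀy ≥ −c, y ≥ 0.

Maximize: z = -11y1 - 49y2 - 47y3

Subject to:
  y1 + 5y2 + 3y3 ≥ 8
  y1 + 3y2 + 4y3 ≥ 5
  y1, y2, y3 ≥ 0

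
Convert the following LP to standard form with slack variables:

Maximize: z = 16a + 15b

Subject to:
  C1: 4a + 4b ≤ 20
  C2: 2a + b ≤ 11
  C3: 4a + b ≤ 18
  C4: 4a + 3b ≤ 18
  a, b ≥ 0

max z = 16a + 15b

s.t.
  4a + 4b + s1 = 20
  2a + b + s2 = 11
  4a + b + s3 = 18
  4a + 3b + s4 = 18
  a, b, s1, s2, s3, s4 ≥ 0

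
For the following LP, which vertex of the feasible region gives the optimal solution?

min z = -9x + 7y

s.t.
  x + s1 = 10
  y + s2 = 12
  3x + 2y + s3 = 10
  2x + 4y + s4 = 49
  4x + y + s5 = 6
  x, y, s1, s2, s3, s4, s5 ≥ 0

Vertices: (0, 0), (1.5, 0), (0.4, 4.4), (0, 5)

Evaluate the objective at each vertex of the feasible region:
  z(0, 0) = 0
  z(1.5, 0) = -13.5  ←
  z(0.4, 4.4) = 27.2
  z(0, 5) = 35
The minimum is at x = 1.5, y = 0.

(1.5, 0)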